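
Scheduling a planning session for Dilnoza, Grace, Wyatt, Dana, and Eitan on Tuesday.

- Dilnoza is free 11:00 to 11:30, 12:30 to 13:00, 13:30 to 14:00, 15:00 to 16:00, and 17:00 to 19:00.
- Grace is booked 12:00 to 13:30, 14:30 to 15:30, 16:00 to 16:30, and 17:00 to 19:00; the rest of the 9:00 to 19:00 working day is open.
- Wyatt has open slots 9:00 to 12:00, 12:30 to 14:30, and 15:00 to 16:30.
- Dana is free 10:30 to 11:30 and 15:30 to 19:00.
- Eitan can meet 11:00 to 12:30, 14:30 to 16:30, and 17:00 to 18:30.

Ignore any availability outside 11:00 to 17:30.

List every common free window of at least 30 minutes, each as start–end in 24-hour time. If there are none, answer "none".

11:00–11:30, 15:30–16:00

Grace free within 09:00–19:00: 09:00–12:00, 13:30–14:30, 15:30–16:00, 16:30–17:00.
Dilnoza ∩ Grace: 11:00–11:30, 13:30–14:00, 15:30–16:00.
Dilnoza ∩ Grace ∩ Wyatt: 11:00–11:30, 13:30–14:00, 15:30–16:00.
Dilnoza ∩ Grace ∩ Wyatt ∩ Dana: 11:00–11:30, 15:30–16:00.
Dilnoza ∩ Grace ∩ Wyatt ∩ Dana ∩ Eitan: 11:00–11:30, 15:30–16:00.
Restricted to 11:00–17:30: 11:00–11:30, 15:30–16:00.
Windows ≥ 30 min: 11:00–11:30, 15:30–16:00.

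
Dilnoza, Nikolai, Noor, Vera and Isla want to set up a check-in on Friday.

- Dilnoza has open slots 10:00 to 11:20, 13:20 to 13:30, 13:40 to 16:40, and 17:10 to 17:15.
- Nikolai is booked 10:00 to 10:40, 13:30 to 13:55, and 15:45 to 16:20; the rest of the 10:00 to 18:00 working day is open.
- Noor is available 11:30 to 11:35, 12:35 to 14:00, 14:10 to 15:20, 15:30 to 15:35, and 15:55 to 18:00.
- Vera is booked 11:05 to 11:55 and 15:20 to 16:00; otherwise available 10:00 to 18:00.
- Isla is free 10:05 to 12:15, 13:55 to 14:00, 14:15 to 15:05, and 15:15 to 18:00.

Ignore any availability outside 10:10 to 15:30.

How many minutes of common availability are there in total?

60 minutes

Nikolai free within 10:00–18:00: 10:40–13:30, 13:55–15:45, 16:20–18:00.
Vera free within 10:00–18:00: 10:00–11:05, 11:55–15:20, 16:00–18:00.
Dilnoza ∩ Nikolai: 10:40–11:20, 13:20–13:30, 13:55–15:45, 16:20–16:40, 17:10–17:15.
Dilnoza ∩ Nikolai ∩ Noor: 13:20–13:30, 13:55–14:00, 14:10–15:20, 15:30–15:35, 16:20–16:40, 17:10–17:15.
Dilnoza ∩ Nikolai ∩ Noor ∩ Vera: 13:20–13:30, 13:55–14:00, 14:10–15:20, 16:20–16:40, 17:10–17:15.
Dilnoza ∩ Nikolai ∩ Noor ∩ Vera ∩ Isla: 13:55–14:00, 14:15–15:05, 15:15–15:20, 16:20–16:40, 17:10–17:15.
Restricted to 10:10–15:30: 13:55–14:00, 14:15–15:05, 15:15–15:20.
Total common minutes: 5 + 50 + 5 = 60.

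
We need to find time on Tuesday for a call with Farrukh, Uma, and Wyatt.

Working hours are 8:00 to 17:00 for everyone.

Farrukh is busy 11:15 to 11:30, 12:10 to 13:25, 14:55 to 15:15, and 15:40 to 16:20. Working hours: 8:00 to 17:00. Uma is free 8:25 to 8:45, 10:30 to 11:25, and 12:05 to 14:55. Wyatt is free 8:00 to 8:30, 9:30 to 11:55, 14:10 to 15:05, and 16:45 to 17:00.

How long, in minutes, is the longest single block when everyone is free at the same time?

Farrukh free within 08:00–17:00: 08:00–11:15, 11:30–12:10, 13:25–14:55, 15:15–15:40, 16:20–17:00.
Farrukh ∩ Uma: 08:25–08:45, 10:30–11:15, 12:05–12:10, 13:25–14:55.
Farrukh ∩ Uma ∩ Wyatt: 08:25–08:30, 10:30–11:15, 14:10–14:55.
Common window lengths: 5, 45, 45 min; longest is 45.

45 minutes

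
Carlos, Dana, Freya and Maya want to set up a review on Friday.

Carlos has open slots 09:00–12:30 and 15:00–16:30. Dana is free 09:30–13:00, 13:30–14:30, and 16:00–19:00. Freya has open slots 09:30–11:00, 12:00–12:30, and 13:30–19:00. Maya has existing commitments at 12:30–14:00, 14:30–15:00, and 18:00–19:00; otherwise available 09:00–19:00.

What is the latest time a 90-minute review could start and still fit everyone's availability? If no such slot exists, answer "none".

Maya free within 09:00–19:00: 09:00–12:30, 14:00–14:30, 15:00–18:00.
Carlos ∩ Dana: 09:30–12:30, 16:00–16:30.
Carlos ∩ Dana ∩ Freya: 09:30–11:00, 12:00–12:30, 16:00–16:30.
Carlos ∩ Dana ∩ Freya ∩ Maya: 09:30–11:00, 12:00–12:30, 16:00–16:30.
Windows ≥ 90 min: 09:30–11:00.
Latest start in the last window 09:30–11:00 is 11:00 − 90 min = 09:30.

09:30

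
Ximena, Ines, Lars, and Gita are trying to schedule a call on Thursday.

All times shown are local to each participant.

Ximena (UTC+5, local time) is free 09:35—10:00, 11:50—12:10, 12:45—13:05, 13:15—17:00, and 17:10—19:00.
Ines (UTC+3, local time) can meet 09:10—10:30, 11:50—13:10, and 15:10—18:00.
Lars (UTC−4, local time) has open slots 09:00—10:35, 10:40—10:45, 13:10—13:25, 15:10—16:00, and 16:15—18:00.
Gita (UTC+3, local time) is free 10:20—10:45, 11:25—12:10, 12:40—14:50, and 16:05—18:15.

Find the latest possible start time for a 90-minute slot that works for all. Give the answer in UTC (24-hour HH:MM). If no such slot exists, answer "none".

none

Ximena → UTC: 04:35–05:00, 06:50–07:10, 07:45–08:05, 08:15–12:00, 12:10–14:00.
Ines → UTC: 06:10–07:30, 08:50–10:10, 12:10–15:00.
Lars → UTC: 13:00–14:35, 14:40–14:45, 17:10–17:25, 19:10–20:00, 20:15–22:00.
Gita → UTC: 07:20–07:45, 08:25–09:10, 09:40–11:50, 13:05–15:15.
Ximena ∩ Ines: 06:50–07:10, 08:50–10:10, 12:10–14:00.
Ximena ∩ Ines ∩ Lars: 13:00–14:00.
Ximena ∩ Ines ∩ Lars ∩ Gita: 13:05–14:00.
Windows ≥ 90 min: (none).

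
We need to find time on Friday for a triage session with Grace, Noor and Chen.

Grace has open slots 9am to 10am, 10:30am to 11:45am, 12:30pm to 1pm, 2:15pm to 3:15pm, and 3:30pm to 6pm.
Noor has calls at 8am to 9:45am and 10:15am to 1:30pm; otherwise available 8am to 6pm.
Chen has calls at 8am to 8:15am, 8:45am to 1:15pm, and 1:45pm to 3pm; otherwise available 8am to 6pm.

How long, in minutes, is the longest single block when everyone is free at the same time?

Noor free within 08:00–18:00: 09:45–10:15, 13:30–18:00.
Chen free within 08:00–18:00: 08:15–08:45, 13:15–13:45, 15:00–18:00.
Grace ∩ Noor: 09:45–10:00, 14:15–15:15, 15:30–18:00.
Grace ∩ Noor ∩ Chen: 15:00–15:15, 15:30–18:00.
Common window lengths: 15, 150 min; longest is 150.

150 minutes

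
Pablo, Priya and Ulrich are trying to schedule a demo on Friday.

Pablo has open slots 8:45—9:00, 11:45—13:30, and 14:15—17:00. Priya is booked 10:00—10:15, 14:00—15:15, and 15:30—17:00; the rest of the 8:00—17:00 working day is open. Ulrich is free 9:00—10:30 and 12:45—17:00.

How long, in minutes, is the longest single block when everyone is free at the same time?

Priya free within 08:00–17:00: 08:00–10:00, 10:15–14:00, 15:15–15:30.
Pablo ∩ Priya: 08:45–09:00, 11:45–13:30, 15:15–15:30.
Pablo ∩ Priya ∩ Ulrich: 12:45–13:30, 15:15–15:30.
Common window lengths: 45, 15 min; longest is 45.

45 minutes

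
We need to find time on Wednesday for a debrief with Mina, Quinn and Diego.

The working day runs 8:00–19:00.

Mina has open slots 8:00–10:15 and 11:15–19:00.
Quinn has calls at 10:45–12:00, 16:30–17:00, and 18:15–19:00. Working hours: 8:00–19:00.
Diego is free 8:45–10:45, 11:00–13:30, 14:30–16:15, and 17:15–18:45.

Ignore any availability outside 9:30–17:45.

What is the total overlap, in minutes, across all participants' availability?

270 minutes

Quinn free within 08:00–19:00: 08:00–10:45, 12:00–16:30, 17:00–18:15.
Mina ∩ Quinn: 08:00–10:15, 12:00–16:30, 17:00–18:15.
Mina ∩ Quinn ∩ Diego: 08:45–10:15, 12:00–13:30, 14:30–16:15, 17:15–18:15.
Restricted to 09:30–17:45: 09:30–10:15, 12:00–13:30, 14:30–16:15, 17:15–17:45.
Total common minutes: 45 + 90 + 105 + 30 = 270.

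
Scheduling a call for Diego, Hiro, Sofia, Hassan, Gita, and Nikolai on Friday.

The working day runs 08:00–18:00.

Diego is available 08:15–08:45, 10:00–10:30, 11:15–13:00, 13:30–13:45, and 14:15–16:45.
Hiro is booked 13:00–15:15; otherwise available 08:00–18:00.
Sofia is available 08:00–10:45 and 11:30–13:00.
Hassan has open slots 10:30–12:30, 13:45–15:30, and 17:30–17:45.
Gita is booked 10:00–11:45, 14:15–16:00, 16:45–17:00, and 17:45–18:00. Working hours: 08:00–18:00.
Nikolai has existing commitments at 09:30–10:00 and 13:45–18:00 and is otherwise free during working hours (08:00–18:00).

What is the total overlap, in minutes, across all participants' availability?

45 minutes

Hiro free within 08:00–18:00: 08:00–13:00, 15:15–18:00.
Gita free within 08:00–18:00: 08:00–10:00, 11:45–14:15, 16:00–16:45, 17:00–17:45.
Nikolai free within 08:00–18:00: 08:00–09:30, 10:00–13:45.
Diego ∩ Hiro: 08:15–08:45, 10:00–10:30, 11:15–13:00, 15:15–16:45.
Diego ∩ Hiro ∩ Sofia: 08:15–08:45, 10:00–10:30, 11:30–13:00.
Diego ∩ Hiro ∩ Sofia ∩ Hassan: 11:30–12:30.
Diego ∩ Hiro ∩ Sofia ∩ Hassan ∩ Gita: 11:45–12:30.
Diego ∩ Hiro ∩ Sofia ∩ Hassan ∩ Gita ∩ Nikolai: 11:45–12:30.
Total common minutes: 45.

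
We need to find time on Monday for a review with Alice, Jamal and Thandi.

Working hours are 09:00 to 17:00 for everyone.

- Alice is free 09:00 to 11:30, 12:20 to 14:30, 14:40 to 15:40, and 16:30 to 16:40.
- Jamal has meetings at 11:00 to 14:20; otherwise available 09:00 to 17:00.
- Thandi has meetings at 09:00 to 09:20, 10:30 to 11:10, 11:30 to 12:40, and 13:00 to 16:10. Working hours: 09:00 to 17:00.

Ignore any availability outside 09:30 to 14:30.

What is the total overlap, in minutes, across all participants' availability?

60 minutes

Jamal free within 09:00–17:00: 09:00–11:00, 14:20–17:00.
Thandi free within 09:00–17:00: 09:20–10:30, 11:10–11:30, 12:40–13:00, 16:10–17:00.
Alice ∩ Jamal: 09:00–11:00, 14:20–14:30, 14:40–15:40, 16:30–16:40.
Alice ∩ Jamal ∩ Thandi: 09:20–10:30, 16:30–16:40.
Restricted to 09:30–14:30: 09:30–10:30.
Total common minutes: 60.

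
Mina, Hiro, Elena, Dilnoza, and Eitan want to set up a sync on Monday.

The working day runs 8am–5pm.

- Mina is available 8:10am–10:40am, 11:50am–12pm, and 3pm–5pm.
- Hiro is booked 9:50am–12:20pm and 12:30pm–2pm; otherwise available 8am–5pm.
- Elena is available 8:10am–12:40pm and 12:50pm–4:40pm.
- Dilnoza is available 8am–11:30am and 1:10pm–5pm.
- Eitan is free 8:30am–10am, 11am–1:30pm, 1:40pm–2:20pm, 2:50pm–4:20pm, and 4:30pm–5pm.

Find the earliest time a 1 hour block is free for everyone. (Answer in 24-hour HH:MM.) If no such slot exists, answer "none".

Hiro free within 08:00–17:00: 08:00–09:50, 12:20–12:30, 14:00–17:00.
Mina ∩ Hiro: 08:10–09:50, 15:00–17:00.
Mina ∩ Hiro ∩ Elena: 08:10–09:50, 15:00–16:40.
Mina ∩ Hiro ∩ Elena ∩ Dilnoza: 08:10–09:50, 15:00–16:40.
Mina ∩ Hiro ∩ Elena ∩ Dilnoza ∩ Eitan: 08:30–09:50, 15:00–16:20, 16:30–16:40.
Windows ≥ 60 min: 08:30–09:50, 15:00–16:20.
Earliest such window starts at 08:30.

08:30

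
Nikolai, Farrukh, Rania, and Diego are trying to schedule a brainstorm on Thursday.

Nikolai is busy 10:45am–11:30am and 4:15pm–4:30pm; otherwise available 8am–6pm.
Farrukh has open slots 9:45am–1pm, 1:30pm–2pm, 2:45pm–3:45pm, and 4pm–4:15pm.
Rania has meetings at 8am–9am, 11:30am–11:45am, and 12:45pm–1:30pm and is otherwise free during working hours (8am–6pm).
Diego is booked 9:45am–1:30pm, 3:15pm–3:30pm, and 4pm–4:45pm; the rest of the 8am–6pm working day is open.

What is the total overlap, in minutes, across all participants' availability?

75 minutes

Nikolai free within 08:00–18:00: 08:00–10:45, 11:30–16:15, 16:30–18:00.
Rania free within 08:00–18:00: 09:00–11:30, 11:45–12:45, 13:30–18:00.
Diego free within 08:00–18:00: 08:00–09:45, 13:30–15:15, 15:30–16:00, 16:45–18:00.
Nikolai ∩ Farrukh: 09:45–10:45, 11:30–13:00, 13:30–14:00, 14:45–15:45, 16:00–16:15.
Nikolai ∩ Farrukh ∩ Rania: 09:45–10:45, 11:45–12:45, 13:30–14:00, 14:45–15:45, 16:00–16:15.
Nikolai ∩ Farrukh ∩ Rania ∩ Diego: 13:30–14:00, 14:45–15:15, 15:30–15:45.
Total common minutes: 30 + 30 + 15 = 75.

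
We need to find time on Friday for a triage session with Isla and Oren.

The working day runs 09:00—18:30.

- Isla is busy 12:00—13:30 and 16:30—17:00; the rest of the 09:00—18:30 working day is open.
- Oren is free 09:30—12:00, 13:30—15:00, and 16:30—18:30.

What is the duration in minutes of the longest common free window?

Isla free within 09:00–18:30: 09:00–12:00, 13:30–16:30, 17:00–18:30.
Isla ∩ Oren: 09:30–12:00, 13:30–15:00, 17:00–18:30.
Common window lengths: 150, 90, 90 min; longest is 150.

150 minutes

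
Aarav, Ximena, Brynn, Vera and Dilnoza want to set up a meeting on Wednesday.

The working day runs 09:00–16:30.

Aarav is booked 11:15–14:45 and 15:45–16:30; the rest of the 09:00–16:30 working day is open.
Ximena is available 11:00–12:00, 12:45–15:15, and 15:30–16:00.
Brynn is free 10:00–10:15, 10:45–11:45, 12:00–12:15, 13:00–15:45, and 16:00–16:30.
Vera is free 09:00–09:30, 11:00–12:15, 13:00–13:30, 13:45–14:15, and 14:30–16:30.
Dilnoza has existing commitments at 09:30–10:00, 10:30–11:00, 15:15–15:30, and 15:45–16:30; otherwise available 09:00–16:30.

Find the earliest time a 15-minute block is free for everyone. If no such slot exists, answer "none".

Aarav free within 09:00–16:30: 09:00–11:15, 14:45–15:45.
Dilnoza free within 09:00–16:30: 09:00–09:30, 10:00–10:30, 11:00–15:15, 15:30–15:45.
Aarav ∩ Ximena: 11:00–11:15, 14:45–15:15, 15:30–15:45.
Aarav ∩ Ximena ∩ Brynn: 11:00–11:15, 14:45–15:15, 15:30–15:45.
Aarav ∩ Ximena ∩ Brynn ∩ Vera: 11:00–11:15, 14:45–15:15, 15:30–15:45.
Aarav ∩ Ximena ∩ Brynn ∩ Vera ∩ Dilnoza: 11:00–11:15, 14:45–15:15, 15:30–15:45.
Windows ≥ 15 min: 11:00–11:15, 14:45–15:15, 15:30–15:45.
Earliest such window starts at 11:00.

11:00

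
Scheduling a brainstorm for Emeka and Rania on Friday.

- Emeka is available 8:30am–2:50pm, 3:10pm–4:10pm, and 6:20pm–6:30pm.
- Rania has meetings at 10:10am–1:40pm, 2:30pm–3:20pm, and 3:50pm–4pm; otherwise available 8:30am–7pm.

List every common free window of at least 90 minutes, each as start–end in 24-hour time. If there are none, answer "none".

Rania free within 08:30–19:00: 08:30–10:10, 13:40–14:30, 15:20–15:50, 16:00–19:00.
Emeka ∩ Rania: 08:30–10:10, 13:40–14:30, 15:20–15:50, 16:00–16:10, 18:20–18:30.
Windows ≥ 90 min: 08:30–10:10.

08:30–10:10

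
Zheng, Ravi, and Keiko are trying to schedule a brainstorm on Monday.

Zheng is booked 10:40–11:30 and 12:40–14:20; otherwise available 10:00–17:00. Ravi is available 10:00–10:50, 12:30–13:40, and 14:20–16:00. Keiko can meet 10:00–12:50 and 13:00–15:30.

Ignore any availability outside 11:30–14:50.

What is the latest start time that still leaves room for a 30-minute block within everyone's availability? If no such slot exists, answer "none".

Zheng free within 10:00–17:00: 10:00–10:40, 11:30–12:40, 14:20–17:00.
Zheng ∩ Ravi: 10:00–10:40, 12:30–12:40, 14:20–16:00.
Zheng ∩ Ravi ∩ Keiko: 10:00–10:40, 12:30–12:40, 14:20–15:30.
Restricted to 11:30–14:50: 12:30–12:40, 14:20–14:50.
Windows ≥ 30 min: 14:20–14:50.
Latest start in the last window 14:20–14:50 is 14:50 − 30 min = 14:20.

14:20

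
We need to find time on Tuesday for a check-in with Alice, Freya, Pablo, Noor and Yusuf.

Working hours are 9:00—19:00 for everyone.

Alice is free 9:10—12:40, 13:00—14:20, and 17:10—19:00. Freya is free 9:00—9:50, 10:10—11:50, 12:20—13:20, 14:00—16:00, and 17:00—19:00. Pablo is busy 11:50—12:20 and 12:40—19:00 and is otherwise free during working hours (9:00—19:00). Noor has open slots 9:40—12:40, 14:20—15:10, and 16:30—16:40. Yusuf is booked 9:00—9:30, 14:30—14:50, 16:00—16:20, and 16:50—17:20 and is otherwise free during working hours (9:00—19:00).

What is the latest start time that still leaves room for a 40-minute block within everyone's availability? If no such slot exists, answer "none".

11:10

Pablo free within 09:00–19:00: 09:00–11:50, 12:20–12:40.
Yusuf free within 09:00–19:00: 09:30–14:30, 14:50–16:00, 16:20–16:50, 17:20–19:00.
Alice ∩ Freya: 09:10–09:50, 10:10–11:50, 12:20–12:40, 13:00–13:20, 14:00–14:20, 17:10–19:00.
Alice ∩ Freya ∩ Pablo: 09:10–09:50, 10:10–11:50, 12:20–12:40.
Alice ∩ Freya ∩ Pablo ∩ Noor: 09:40–09:50, 10:10–11:50, 12:20–12:40.
Alice ∩ Freya ∩ Pablo ∩ Noor ∩ Yusuf: 09:40–09:50, 10:10–11:50, 12:20–12:40.
Windows ≥ 40 min: 10:10–11:50.
Latest start in the last window 10:10–11:50 is 11:50 − 40 min = 11:10.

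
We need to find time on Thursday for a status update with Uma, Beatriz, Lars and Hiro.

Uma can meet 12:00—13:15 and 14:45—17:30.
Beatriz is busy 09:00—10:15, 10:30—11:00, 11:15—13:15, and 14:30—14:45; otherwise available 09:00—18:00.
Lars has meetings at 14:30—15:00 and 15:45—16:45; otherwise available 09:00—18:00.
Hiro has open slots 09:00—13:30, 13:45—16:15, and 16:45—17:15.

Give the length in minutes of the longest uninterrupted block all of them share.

Beatriz free within 09:00–18:00: 10:15–10:30, 11:00–11:15, 13:15–14:30, 14:45–18:00.
Lars free within 09:00–18:00: 09:00–14:30, 15:00–15:45, 16:45–18:00.
Uma ∩ Beatriz: 14:45–17:30.
Uma ∩ Beatriz ∩ Lars: 15:00–15:45, 16:45–17:30.
Uma ∩ Beatriz ∩ Lars ∩ Hiro: 15:00–15:45, 16:45–17:15.
Common window lengths: 45, 30 min; longest is 45.

45 minutes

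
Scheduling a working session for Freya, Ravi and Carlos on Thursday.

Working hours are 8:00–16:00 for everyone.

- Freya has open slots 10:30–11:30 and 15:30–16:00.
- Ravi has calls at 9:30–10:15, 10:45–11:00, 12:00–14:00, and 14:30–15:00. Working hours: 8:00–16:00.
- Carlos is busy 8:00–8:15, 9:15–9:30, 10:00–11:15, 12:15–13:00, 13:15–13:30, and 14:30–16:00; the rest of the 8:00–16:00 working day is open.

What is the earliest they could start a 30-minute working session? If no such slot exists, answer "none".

none

Ravi free within 08:00–16:00: 08:00–09:30, 10:15–10:45, 11:00–12:00, 14:00–14:30, 15:00–16:00.
Carlos free within 08:00–16:00: 08:15–09:15, 09:30–10:00, 11:15–12:15, 13:00–13:15, 13:30–14:30.
Freya ∩ Ravi: 10:30–10:45, 11:00–11:30, 15:30–16:00.
Freya ∩ Ravi ∩ Carlos: 11:15–11:30.
Windows ≥ 30 min: (none).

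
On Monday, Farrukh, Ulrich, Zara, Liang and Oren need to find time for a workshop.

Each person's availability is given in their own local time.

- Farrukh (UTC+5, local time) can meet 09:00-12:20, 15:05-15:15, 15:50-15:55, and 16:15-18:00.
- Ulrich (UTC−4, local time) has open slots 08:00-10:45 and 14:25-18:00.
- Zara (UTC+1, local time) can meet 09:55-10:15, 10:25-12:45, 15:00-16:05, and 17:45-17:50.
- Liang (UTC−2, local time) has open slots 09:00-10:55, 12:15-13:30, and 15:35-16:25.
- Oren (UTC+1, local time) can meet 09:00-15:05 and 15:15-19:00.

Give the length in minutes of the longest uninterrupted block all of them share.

Farrukh → UTC: 04:00–07:20, 10:05–10:15, 10:50–10:55, 11:15–13:00.
Ulrich → UTC: 12:00–14:45, 18:25–22:00.
Zara → UTC: 08:55–09:15, 09:25–11:45, 14:00–15:05, 16:45–16:50.
Liang → UTC: 11:00–12:55, 14:15–15:30, 17:35–18:25.
Oren → UTC: 08:00–14:05, 14:15–18:00.
Farrukh ∩ Ulrich: 12:00–13:00.
Farrukh ∩ Ulrich ∩ Zara: (none).
Farrukh ∩ Ulrich ∩ Zara ∩ Liang: (none).
Farrukh ∩ Ulrich ∩ Zara ∩ Liang ∩ Oren: (none).
No common window.

0 minutes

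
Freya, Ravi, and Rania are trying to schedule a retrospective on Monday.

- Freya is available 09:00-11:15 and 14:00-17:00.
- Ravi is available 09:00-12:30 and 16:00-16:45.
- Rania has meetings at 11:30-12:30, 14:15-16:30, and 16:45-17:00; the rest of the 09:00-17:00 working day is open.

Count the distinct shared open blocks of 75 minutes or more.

Rania free within 09:00–17:00: 09:00–11:30, 12:30–14:15, 16:30–16:45.
Freya ∩ Ravi: 09:00–11:15, 16:00–16:45.
Freya ∩ Ravi ∩ Rania: 09:00–11:15, 16:30–16:45.
Windows ≥ 75 min: 09:00–11:15.
That's 1 window.

1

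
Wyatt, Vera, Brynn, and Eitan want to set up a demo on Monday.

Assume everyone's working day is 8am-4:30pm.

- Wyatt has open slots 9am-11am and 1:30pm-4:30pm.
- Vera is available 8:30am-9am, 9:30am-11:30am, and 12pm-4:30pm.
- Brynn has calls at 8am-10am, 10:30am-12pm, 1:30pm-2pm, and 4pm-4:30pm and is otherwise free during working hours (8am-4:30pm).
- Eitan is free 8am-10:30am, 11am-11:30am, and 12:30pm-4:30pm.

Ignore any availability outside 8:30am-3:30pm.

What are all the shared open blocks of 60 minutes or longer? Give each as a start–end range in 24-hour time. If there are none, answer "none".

14:00–15:30

Brynn free within 08:00–16:30: 10:00–10:30, 12:00–13:30, 14:00–16:00.
Wyatt ∩ Vera: 09:30–11:00, 13:30–16:30.
Wyatt ∩ Vera ∩ Brynn: 10:00–10:30, 14:00–16:00.
Wyatt ∩ Vera ∩ Brynn ∩ Eitan: 10:00–10:30, 14:00–16:00.
Restricted to 08:30–15:30: 10:00–10:30, 14:00–15:30.
Windows ≥ 60 min: 14:00–15:30.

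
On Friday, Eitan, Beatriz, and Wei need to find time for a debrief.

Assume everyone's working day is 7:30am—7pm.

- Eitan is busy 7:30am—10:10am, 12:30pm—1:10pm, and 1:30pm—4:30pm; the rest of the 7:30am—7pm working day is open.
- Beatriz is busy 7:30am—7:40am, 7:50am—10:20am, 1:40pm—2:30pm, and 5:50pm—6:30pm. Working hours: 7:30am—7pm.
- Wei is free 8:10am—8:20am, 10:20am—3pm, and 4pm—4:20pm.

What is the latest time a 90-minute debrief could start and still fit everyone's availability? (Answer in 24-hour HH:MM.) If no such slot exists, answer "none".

Eitan free within 07:30–19:00: 10:10–12:30, 13:10–13:30, 16:30–19:00.
Beatriz free within 07:30–19:00: 07:40–07:50, 10:20–13:40, 14:30–17:50, 18:30–19:00.
Eitan ∩ Beatriz: 10:20–12:30, 13:10–13:30, 16:30–17:50, 18:30–19:00.
Eitan ∩ Beatriz ∩ Wei: 10:20–12:30, 13:10–13:30.
Windows ≥ 90 min: 10:20–12:30.
Latest start in the last window 10:20–12:30 is 12:30 − 90 min = 11:00.

11:00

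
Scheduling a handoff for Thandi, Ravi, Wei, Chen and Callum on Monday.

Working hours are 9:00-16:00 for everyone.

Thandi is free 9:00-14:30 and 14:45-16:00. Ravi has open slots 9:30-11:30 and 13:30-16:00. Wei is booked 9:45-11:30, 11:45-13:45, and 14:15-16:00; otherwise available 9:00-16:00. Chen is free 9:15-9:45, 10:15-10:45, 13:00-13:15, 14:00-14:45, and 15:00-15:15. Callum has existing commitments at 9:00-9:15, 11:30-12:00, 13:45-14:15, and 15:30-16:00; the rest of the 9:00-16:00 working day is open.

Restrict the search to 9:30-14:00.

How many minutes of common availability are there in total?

Wei free within 09:00–16:00: 09:00–09:45, 11:30–11:45, 13:45–14:15.
Callum free within 09:00–16:00: 09:15–11:30, 12:00–13:45, 14:15–15:30.
Thandi ∩ Ravi: 09:30–11:30, 13:30–14:30, 14:45–16:00.
Thandi ∩ Ravi ∩ Wei: 09:30–09:45, 13:45–14:15.
Thandi ∩ Ravi ∩ Wei ∩ Chen: 09:30–09:45, 14:00–14:15.
Thandi ∩ Ravi ∩ Wei ∩ Chen ∩ Callum: 09:30–09:45.
Restricted to 09:30–14:00: 09:30–09:45.
Total common minutes: 15.

15 minutes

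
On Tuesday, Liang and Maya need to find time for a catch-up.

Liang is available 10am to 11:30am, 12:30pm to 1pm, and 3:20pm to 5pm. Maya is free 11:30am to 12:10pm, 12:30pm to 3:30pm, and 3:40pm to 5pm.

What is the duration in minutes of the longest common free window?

80 minutes

Liang ∩ Maya: 12:30–13:00, 15:20–15:30, 15:40–17:00.
Common window lengths: 30, 10, 80 min; longest is 80.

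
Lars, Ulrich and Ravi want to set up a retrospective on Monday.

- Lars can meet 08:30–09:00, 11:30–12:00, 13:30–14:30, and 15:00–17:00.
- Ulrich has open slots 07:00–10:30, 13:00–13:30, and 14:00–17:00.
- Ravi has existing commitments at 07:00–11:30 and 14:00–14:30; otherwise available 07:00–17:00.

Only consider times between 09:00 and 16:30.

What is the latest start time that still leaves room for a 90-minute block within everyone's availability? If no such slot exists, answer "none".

Ravi free within 07:00–17:00: 11:30–14:00, 14:30–17:00.
Lars ∩ Ulrich: 08:30–09:00, 14:00–14:30, 15:00–17:00.
Lars ∩ Ulrich ∩ Ravi: 15:00–17:00.
Restricted to 09:00–16:30: 15:00–16:30.
Windows ≥ 90 min: 15:00–16:30.
Latest start in the last window 15:00–16:30 is 16:30 − 90 min = 15:00.

15:00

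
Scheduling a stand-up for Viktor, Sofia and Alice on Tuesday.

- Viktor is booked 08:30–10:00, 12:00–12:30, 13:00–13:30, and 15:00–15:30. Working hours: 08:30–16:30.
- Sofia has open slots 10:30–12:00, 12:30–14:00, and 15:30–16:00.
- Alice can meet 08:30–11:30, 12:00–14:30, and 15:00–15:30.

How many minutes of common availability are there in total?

Viktor free within 08:30–16:30: 10:00–12:00, 12:30–13:00, 13:30–15:00, 15:30–16:30.
Viktor ∩ Sofia: 10:30–12:00, 12:30–13:00, 13:30–14:00, 15:30–16:00.
Viktor ∩ Sofia ∩ Alice: 10:30–11:30, 12:30–13:00, 13:30–14:00.
Total common minutes: 60 + 30 + 30 = 120.

120 minutes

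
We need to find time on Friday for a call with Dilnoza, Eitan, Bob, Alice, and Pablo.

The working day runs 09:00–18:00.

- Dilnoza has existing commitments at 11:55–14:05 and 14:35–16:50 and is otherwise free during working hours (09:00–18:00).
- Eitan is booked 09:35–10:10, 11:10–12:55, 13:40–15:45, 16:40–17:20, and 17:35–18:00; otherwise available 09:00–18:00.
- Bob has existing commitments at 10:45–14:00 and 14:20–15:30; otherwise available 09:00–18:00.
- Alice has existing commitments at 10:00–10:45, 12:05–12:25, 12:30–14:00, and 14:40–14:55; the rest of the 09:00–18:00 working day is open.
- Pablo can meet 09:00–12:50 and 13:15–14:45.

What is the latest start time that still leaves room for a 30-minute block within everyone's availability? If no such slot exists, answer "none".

Dilnoza free within 09:00–18:00: 09:00–11:55, 14:05–14:35, 16:50–18:00.
Eitan free within 09:00–18:00: 09:00–09:35, 10:10–11:10, 12:55–13:40, 15:45–16:40, 17:20–17:35.
Bob free within 09:00–18:00: 09:00–10:45, 14:00–14:20, 15:30–18:00.
Alice free within 09:00–18:00: 09:00–10:00, 10:45–12:05, 12:25–12:30, 14:00–14:40, 14:55–18:00.
Dilnoza ∩ Eitan: 09:00–09:35, 10:10–11:10, 17:20–17:35.
Dilnoza ∩ Eitan ∩ Bob: 09:00–09:35, 10:10–10:45, 17:20–17:35.
Dilnoza ∩ Eitan ∩ Bob ∩ Alice: 09:00–09:35, 17:20–17:35.
Dilnoza ∩ Eitan ∩ Bob ∩ Alice ∩ Pablo: 09:00–09:35.
Windows ≥ 30 min: 09:00–09:35.
Latest start in the last window 09:00–09:35 is 09:35 − 30 min = 09:05.

09:05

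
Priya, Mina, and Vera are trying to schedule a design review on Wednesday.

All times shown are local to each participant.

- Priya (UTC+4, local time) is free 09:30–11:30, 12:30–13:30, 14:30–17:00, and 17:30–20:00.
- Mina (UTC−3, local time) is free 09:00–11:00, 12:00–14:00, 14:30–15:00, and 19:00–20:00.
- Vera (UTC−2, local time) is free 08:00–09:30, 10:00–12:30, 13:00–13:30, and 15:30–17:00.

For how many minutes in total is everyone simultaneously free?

Priya → UTC: 05:30–07:30, 08:30–09:30, 10:30–13:00, 13:30–16:00.
Mina → UTC: 12:00–14:00, 15:00–17:00, 17:30–18:00, 22:00–23:00.
Vera → UTC: 10:00–11:30, 12:00–14:30, 15:00–15:30, 17:30–19:00.
Priya ∩ Mina: 12:00–13:00, 13:30–14:00, 15:00–16:00.
Priya ∩ Mina ∩ Vera: 12:00–13:00, 13:30–14:00, 15:00–15:30.
Total common minutes: 60 + 30 + 30 = 120.

120 minutes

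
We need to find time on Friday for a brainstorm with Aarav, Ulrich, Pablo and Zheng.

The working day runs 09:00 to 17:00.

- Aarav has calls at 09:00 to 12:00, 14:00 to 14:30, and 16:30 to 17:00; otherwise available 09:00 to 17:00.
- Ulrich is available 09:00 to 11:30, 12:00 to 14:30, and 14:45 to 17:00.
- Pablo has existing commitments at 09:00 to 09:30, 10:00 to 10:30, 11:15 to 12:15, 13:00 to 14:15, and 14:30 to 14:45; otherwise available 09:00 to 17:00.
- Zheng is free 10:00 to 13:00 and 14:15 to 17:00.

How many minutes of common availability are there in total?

150 minutes

Aarav free within 09:00–17:00: 12:00–14:00, 14:30–16:30.
Pablo free within 09:00–17:00: 09:30–10:00, 10:30–11:15, 12:15–13:00, 14:15–14:30, 14:45–17:00.
Aarav ∩ Ulrich: 12:00–14:00, 14:45–16:30.
Aarav ∩ Ulrich ∩ Pablo: 12:15–13:00, 14:45–16:30.
Aarav ∩ Ulrich ∩ Pablo ∩ Zheng: 12:15–13:00, 14:45–16:30.
Total common minutes: 45 + 105 = 150.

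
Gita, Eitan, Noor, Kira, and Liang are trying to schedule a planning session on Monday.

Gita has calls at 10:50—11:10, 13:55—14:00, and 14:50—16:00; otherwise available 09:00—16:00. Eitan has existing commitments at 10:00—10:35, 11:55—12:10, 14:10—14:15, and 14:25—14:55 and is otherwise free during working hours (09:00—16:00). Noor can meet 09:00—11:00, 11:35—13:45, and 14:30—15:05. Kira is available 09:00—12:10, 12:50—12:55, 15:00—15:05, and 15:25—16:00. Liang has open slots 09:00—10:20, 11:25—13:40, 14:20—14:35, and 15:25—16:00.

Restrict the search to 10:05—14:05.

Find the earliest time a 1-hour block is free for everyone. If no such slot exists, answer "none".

Gita free within 09:00–16:00: 09:00–10:50, 11:10–13:55, 14:00–14:50.
Eitan free within 09:00–16:00: 09:00–10:00, 10:35–11:55, 12:10–14:10, 14:15–14:25, 14:55–16:00.
Gita ∩ Eitan: 09:00–10:00, 10:35–10:50, 11:10–11:55, 12:10–13:55, 14:00–14:10, 14:15–14:25.
Gita ∩ Eitan ∩ Noor: 09:00–10:00, 10:35–10:50, 11:35–11:55, 12:10–13:45.
Gita ∩ Eitan ∩ Noor ∩ Kira: 09:00–10:00, 10:35–10:50, 11:35–11:55, 12:50–12:55.
Gita ∩ Eitan ∩ Noor ∩ Kira ∩ Liang: 09:00–10:00, 11:35–11:55, 12:50–12:55.
Restricted to 10:05–14:05: 11:35–11:55, 12:50–12:55.
Windows ≥ 60 min: (none).

none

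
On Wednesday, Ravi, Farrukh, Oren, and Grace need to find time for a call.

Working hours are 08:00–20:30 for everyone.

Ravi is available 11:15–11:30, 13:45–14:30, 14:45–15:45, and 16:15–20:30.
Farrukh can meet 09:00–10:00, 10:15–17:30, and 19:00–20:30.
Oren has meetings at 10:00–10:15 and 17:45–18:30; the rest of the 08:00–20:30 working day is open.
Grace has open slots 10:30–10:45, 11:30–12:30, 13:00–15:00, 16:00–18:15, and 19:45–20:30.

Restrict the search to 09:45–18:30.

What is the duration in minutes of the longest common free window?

75 minutes

Oren free within 08:00–20:30: 08:00–10:00, 10:15–17:45, 18:30–20:30.
Ravi ∩ Farrukh: 11:15–11:30, 13:45–14:30, 14:45–15:45, 16:15–17:30, 19:00–20:30.
Ravi ∩ Farrukh ∩ Oren: 11:15–11:30, 13:45–14:30, 14:45–15:45, 16:15–17:30, 19:00–20:30.
Ravi ∩ Farrukh ∩ Oren ∩ Grace: 13:45–14:30, 14:45–15:00, 16:15–17:30, 19:45–20:30.
Restricted to 09:45–18:30: 13:45–14:30, 14:45–15:00, 16:15–17:30.
Common window lengths: 45, 15, 75 min; longest is 75.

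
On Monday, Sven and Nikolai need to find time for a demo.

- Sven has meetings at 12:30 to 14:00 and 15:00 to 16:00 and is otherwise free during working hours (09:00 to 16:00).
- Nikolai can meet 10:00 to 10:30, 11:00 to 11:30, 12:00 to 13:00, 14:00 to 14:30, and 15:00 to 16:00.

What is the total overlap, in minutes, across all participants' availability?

Sven free within 09:00–16:00: 09:00–12:30, 14:00–15:00.
Sven ∩ Nikolai: 10:00–10:30, 11:00–11:30, 12:00–12:30, 14:00–14:30.
Total common minutes: 30 + 30 + 30 + 30 = 120.

120 minutes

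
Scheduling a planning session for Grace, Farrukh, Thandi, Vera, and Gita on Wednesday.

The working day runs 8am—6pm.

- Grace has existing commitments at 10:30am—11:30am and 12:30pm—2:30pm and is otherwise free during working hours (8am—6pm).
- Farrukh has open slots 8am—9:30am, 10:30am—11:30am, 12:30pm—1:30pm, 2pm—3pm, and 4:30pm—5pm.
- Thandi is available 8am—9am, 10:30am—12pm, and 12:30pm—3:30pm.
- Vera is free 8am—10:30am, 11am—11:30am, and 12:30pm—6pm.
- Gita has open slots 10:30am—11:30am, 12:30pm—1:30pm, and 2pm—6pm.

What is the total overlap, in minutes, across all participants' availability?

30 minutes

Grace free within 08:00–18:00: 08:00–10:30, 11:30–12:30, 14:30–18:00.
Grace ∩ Farrukh: 08:00–09:30, 14:30–15:00, 16:30–17:00.
Grace ∩ Farrukh ∩ Thandi: 08:00–09:00, 14:30–15:00.
Grace ∩ Farrukh ∩ Thandi ∩ Vera: 08:00–09:00, 14:30–15:00.
Grace ∩ Farrukh ∩ Thandi ∩ Vera ∩ Gita: 14:30–15:00.
Total common minutes: 30.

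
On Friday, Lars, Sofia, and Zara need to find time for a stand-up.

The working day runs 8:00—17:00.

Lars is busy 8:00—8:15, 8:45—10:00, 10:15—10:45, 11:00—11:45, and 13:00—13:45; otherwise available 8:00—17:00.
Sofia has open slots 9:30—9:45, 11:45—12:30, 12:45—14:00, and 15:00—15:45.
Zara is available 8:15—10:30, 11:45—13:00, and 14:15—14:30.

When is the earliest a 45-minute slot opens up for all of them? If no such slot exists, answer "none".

Lars free within 08:00–17:00: 08:15–08:45, 10:00–10:15, 10:45–11:00, 11:45–13:00, 13:45–17:00.
Lars ∩ Sofia: 11:45–12:30, 12:45–13:00, 13:45–14:00, 15:00–15:45.
Lars ∩ Sofia ∩ Zara: 11:45–12:30, 12:45–13:00.
Windows ≥ 45 min: 11:45–12:30.
Earliest such window starts at 11:45.

11:45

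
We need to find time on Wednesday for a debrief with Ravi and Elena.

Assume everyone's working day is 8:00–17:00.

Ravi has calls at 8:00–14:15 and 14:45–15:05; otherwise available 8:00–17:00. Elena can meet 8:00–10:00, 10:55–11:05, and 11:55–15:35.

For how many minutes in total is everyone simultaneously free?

60 minutes

Ravi free within 08:00–17:00: 14:15–14:45, 15:05–17:00.
Ravi ∩ Elena: 14:15–14:45, 15:05–15:35.
Total common minutes: 30 + 30 = 60.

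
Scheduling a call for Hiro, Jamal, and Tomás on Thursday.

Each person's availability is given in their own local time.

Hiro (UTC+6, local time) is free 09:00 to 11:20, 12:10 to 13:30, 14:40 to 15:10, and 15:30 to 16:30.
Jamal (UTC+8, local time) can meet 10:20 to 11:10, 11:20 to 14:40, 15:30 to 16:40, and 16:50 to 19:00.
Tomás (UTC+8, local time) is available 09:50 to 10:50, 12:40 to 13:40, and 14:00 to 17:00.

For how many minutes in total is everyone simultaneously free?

Hiro → UTC: 03:00–05:20, 06:10–07:30, 08:40–09:10, 09:30–10:30.
Jamal → UTC: 02:20–03:10, 03:20–06:40, 07:30–08:40, 08:50–11:00.
Tomás → UTC: 01:50–02:50, 04:40–05:40, 06:00–09:00.
Hiro ∩ Jamal: 03:00–03:10, 03:20–05:20, 06:10–06:40, 08:50–09:10, 09:30–10:30.
Hiro ∩ Jamal ∩ Tomás: 04:40–05:20, 06:10–06:40, 08:50–09:00.
Total common minutes: 40 + 30 + 10 = 80.

80 minutes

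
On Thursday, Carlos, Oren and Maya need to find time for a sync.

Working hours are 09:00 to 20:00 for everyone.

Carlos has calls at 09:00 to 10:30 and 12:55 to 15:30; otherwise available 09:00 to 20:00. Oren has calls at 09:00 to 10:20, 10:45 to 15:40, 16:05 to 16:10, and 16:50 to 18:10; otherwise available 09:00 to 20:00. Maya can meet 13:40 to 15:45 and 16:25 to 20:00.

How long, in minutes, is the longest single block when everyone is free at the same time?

Carlos free within 09:00–20:00: 10:30–12:55, 15:30–20:00.
Oren free within 09:00–20:00: 10:20–10:45, 15:40–16:05, 16:10–16:50, 18:10–20:00.
Carlos ∩ Oren: 10:30–10:45, 15:40–16:05, 16:10–16:50, 18:10–20:00.
Carlos ∩ Oren ∩ Maya: 15:40–15:45, 16:25–16:50, 18:10–20:00.
Common window lengths: 5, 25, 110 min; longest is 110.

110 minutes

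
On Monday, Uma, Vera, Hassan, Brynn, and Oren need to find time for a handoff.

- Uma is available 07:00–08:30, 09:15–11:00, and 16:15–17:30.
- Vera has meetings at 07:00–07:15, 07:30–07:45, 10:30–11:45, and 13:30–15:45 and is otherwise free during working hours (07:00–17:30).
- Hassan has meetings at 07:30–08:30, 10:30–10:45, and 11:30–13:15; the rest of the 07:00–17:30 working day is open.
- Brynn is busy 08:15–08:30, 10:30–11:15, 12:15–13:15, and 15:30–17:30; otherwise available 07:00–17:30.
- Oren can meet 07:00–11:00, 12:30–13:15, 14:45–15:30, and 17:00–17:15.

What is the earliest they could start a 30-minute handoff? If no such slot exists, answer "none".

Vera free within 07:00–17:30: 07:15–07:30, 07:45–10:30, 11:45–13:30, 15:45–17:30.
Hassan free within 07:00–17:30: 07:00–07:30, 08:30–10:30, 10:45–11:30, 13:15–17:30.
Brynn free within 07:00–17:30: 07:00–08:15, 08:30–10:30, 11:15–12:15, 13:15–15:30.
Uma ∩ Vera: 07:15–07:30, 07:45–08:30, 09:15–10:30, 16:15–17:30.
Uma ∩ Vera ∩ Hassan: 07:15–07:30, 09:15–10:30, 16:15–17:30.
Uma ∩ Vera ∩ Hassan ∩ Brynn: 07:15–07:30, 09:15–10:30.
Uma ∩ Vera ∩ Hassan ∩ Brynn ∩ Oren: 07:15–07:30, 09:15–10:30.
Windows ≥ 30 min: 09:15–10:30.
Earliest such window starts at 09:15.

09:15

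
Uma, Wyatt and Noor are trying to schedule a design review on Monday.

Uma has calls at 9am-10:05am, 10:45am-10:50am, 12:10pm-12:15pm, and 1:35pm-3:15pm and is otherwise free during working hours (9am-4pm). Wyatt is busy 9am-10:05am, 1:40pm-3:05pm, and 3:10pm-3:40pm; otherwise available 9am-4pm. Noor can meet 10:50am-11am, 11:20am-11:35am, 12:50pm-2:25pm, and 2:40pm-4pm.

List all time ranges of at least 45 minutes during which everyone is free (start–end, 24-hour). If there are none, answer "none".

12:50–13:35

Uma free within 09:00–16:00: 10:05–10:45, 10:50–12:10, 12:15–13:35, 15:15–16:00.
Wyatt free within 09:00–16:00: 10:05–13:40, 15:05–15:10, 15:40–16:00.
Uma ∩ Wyatt: 10:05–10:45, 10:50–12:10, 12:15–13:35, 15:40–16:00.
Uma ∩ Wyatt ∩ Noor: 10:50–11:00, 11:20–11:35, 12:50–13:35, 15:40–16:00.
Windows ≥ 45 min: 12:50–13:35.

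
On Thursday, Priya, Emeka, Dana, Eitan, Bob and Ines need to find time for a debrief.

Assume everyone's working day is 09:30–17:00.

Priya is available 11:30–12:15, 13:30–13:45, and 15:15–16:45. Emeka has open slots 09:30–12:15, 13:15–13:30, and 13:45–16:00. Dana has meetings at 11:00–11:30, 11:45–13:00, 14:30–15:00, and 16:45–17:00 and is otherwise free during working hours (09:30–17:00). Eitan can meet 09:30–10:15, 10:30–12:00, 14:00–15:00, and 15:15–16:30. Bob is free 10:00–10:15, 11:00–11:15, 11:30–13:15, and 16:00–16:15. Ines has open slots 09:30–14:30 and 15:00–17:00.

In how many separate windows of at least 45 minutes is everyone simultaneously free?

0

Dana free within 09:30–17:00: 09:30–11:00, 11:30–11:45, 13:00–14:30, 15:00–16:45.
Priya ∩ Emeka: 11:30–12:15, 15:15–16:00.
Priya ∩ Emeka ∩ Dana: 11:30–11:45, 15:15–16:00.
Priya ∩ Emeka ∩ Dana ∩ Eitan: 11:30–11:45, 15:15–16:00.
Priya ∩ Emeka ∩ Dana ∩ Eitan ∩ Bob: 11:30–11:45.
Priya ∩ Emeka ∩ Dana ∩ Eitan ∩ Bob ∩ Ines: 11:30–11:45.
Windows ≥ 45 min: (none).
That's 0 windows.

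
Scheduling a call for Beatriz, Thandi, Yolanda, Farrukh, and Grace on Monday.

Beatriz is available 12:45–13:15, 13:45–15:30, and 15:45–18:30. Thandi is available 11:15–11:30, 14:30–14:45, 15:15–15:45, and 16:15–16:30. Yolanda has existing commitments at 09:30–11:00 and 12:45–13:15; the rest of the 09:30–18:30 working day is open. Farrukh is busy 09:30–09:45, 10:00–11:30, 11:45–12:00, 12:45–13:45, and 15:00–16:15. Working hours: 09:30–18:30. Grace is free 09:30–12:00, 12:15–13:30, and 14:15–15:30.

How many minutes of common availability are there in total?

15 minutes

Yolanda free within 09:30–18:30: 11:00–12:45, 13:15–18:30.
Farrukh free within 09:30–18:30: 09:45–10:00, 11:30–11:45, 12:00–12:45, 13:45–15:00, 16:15–18:30.
Beatriz ∩ Thandi: 14:30–14:45, 15:15–15:30, 16:15–16:30.
Beatriz ∩ Thandi ∩ Yolanda: 14:30–14:45, 15:15–15:30, 16:15–16:30.
Beatriz ∩ Thandi ∩ Yolanda ∩ Farrukh: 14:30–14:45, 16:15–16:30.
Beatriz ∩ Thandi ∩ Yolanda ∩ Farrukh ∩ Grace: 14:30–14:45.
Total common minutes: 15.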